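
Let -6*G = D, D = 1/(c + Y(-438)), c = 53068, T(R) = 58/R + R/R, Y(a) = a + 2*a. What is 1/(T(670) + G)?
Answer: 104025540/113030401 ≈ 0.92033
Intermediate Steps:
Y(a) = 3*a
T(R) = 1 + 58/R (T(R) = 58/R + 1 = 1 + 58/R)
D = 1/51754 (D = 1/(53068 + 3*(-438)) = 1/(53068 - 1314) = 1/51754 ≈ 1.9322e-5)
G = -1/310524 (G = -⅙*1/51754 = -1/310524 ≈ -3.2204e-6)
1/(T(670) + G) = 1/((58 + 670)/670 - 1/310524) = 1/((1/670)*728 - 1/310524) = 1/(364/335 - 1/310524) = 1/(113030401/104025540) = 104025540/113030401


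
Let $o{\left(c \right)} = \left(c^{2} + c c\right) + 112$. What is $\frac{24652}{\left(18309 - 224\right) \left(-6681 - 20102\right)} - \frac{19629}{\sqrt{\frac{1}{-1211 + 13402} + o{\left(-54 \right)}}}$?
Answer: $- \frac{24652}{484370555} - \frac{6543 \sqrt{883400151255}}{24154435} \approx -254.6$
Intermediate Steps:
$o{\left(c \right)} = 112 + 2 c^{2}$ ($o{\left(c \right)} = \left(c^{2} + c^{2}\right) + 112 = 2 c^{2} + 112 = 112 + 2 c^{2}$)
$\frac{24652}{\left(18309 - 224\right) \left(-6681 - 20102\right)} - \frac{19629}{\sqrt{\frac{1}{-1211 + 13402} + o{\left(-54 \right)}}} = \frac{24652}{\left(18309 - 224\right) \left(-6681 - 20102\right)} - \frac{19629}{\sqrt{\frac{1}{-1211 + 13402} + \left(112 + 2 \left(-54\right)^{2}\right)}} = \frac{24652}{18085 \left(-26783\right)} - \frac{19629}{\sqrt{\frac{1}{12191} + \left(112 + 2 \cdot 2916\right)}} = \frac{24652}{-484370555} - \frac{19629}{\sqrt{\frac{1}{12191} + \left(112 + 5832\right)}} = 24652 \left(- \frac{1}{484370555}\right) - \frac{19629}{\sqrt{\frac{1}{12191} + 5944}} = - \frac{24652}{484370555} - \frac{19629}{\sqrt{\frac{72463305}{12191}}} = - \frac{24652}{484370555} - \frac{19629}{\frac{1}{12191} \sqrt{883400151255}} = - \frac{24652}{484370555} - 19629 \frac{\sqrt{883400151255}}{72463305} = - \frac{24652}{484370555} - \frac{6543 \sqrt{883400151255}}{24154435}$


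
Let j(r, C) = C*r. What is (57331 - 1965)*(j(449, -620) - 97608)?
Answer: -20816951608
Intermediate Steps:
(57331 - 1965)*(j(449, -620) - 97608) = (57331 - 1965)*(-620*449 - 97608) = 55366*(-278380 - 97608) = 55366*(-375988) = -20816951608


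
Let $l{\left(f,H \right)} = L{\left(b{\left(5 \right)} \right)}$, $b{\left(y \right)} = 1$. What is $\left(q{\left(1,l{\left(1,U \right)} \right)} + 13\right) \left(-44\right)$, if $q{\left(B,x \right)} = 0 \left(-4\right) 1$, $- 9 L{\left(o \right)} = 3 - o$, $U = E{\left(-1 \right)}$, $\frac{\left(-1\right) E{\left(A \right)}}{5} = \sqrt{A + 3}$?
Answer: $-572$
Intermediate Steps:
$E{\left(A \right)} = - 5 \sqrt{3 + A}$ ($E{\left(A \right)} = - 5 \sqrt{A + 3} = - 5 \sqrt{3 + A}$)
$U = - 5 \sqrt{2}$ ($U = - 5 \sqrt{3 - 1} = - 5 \sqrt{2} \approx -7.0711$)
$L{\left(o \right)} = - \frac{1}{3} + \frac{o}{9}$ ($L{\left(o \right)} = - \frac{3 - o}{9} = - \frac{1}{3} + \frac{o}{9}$)
$l{\left(f,H \right)} = - \frac{2}{9}$ ($l{\left(f,H \right)} = - \frac{1}{3} + \frac{1}{9} \cdot 1 = - \frac{1}{3} + \frac{1}{9} = - \frac{2}{9}$)
$q{\left(B,x \right)} = 0$ ($q{\left(B,x \right)} = 0 \cdot 1 = 0$)
$\left(q{\left(1,l{\left(1,U \right)} \right)} + 13\right) \left(-44\right) = \left(0 + 13\right) \left(-44\right) = 13 \left(-44\right) = -572$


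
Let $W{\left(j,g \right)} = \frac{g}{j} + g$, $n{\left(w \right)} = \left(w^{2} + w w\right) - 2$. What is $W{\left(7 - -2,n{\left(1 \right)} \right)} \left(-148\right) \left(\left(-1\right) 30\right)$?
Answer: $0$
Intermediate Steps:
$n{\left(w \right)} = -2 + 2 w^{2}$ ($n{\left(w \right)} = \left(w^{2} + w^{2}\right) - 2 = 2 w^{2} - 2 = -2 + 2 w^{2}$)
$W{\left(j,g \right)} = g + \frac{g}{j}$ ($W{\left(j,g \right)} = \frac{g}{j} + g = g + \frac{g}{j}$)
$W{\left(7 - -2,n{\left(1 \right)} \right)} \left(-148\right) \left(\left(-1\right) 30\right) = \left(\left(-2 + 2 \cdot 1^{2}\right) + \frac{-2 + 2 \cdot 1^{2}}{7 - -2}\right) \left(-148\right) \left(\left(-1\right) 30\right) = \left(\left(-2 + 2 \cdot 1\right) + \frac{-2 + 2 \cdot 1}{7 + 2}\right) \left(-148\right) \left(-30\right) = \left(\left(-2 + 2\right) + \frac{-2 + 2}{9}\right) \left(-148\right) \left(-30\right) = \left(0 + 0 \cdot \frac{1}{9}\right) \left(-148\right) \left(-30\right) = \left(0 + 0\right) \left(-148\right) \left(-30\right) = 0 \left(-148\right) \left(-30\right) = 0 \left(-30\right) = 0$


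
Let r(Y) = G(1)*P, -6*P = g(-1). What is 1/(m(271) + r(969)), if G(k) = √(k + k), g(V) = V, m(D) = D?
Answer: 4878/1321937 - 3*√2/1321937 ≈ 0.0036868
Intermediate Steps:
G(k) = √2*√k (G(k) = √(2*k) = √2*√k)
P = ⅙ (P = -⅙*(-1) = ⅙ ≈ 0.16667)
r(Y) = √2/6 (r(Y) = (√2*√1)*(⅙) = (√2*1)*(⅙) = √2*(⅙) = √2/6)
1/(m(271) + r(969)) = 1/(271 + √2/6)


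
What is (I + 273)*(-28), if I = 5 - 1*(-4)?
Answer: -7896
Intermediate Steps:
I = 9 (I = 5 + 4 = 9)
(I + 273)*(-28) = (9 + 273)*(-28) = 282*(-28) = -7896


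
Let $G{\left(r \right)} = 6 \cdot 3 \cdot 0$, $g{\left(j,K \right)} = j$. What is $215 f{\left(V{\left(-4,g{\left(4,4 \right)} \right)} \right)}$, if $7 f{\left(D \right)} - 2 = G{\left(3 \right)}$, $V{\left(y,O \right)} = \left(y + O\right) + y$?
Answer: $\frac{430}{7} \approx 61.429$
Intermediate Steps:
$G{\left(r \right)} = 0$ ($G{\left(r \right)} = 18 \cdot 0 = 0$)
$V{\left(y,O \right)} = O + 2 y$ ($V{\left(y,O \right)} = \left(O + y\right) + y = O + 2 y$)
$f{\left(D \right)} = \frac{2}{7}$ ($f{\left(D \right)} = \frac{2}{7} + \frac{1}{7} \cdot 0 = \frac{2}{7} + 0 = \frac{2}{7}$)
$215 f{\left(V{\left(-4,g{\left(4,4 \right)} \right)} \right)} = 215 \cdot \frac{2}{7} = \frac{430}{7}$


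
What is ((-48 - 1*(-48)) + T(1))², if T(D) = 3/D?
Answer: 9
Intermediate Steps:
((-48 - 1*(-48)) + T(1))² = ((-48 - 1*(-48)) + 3/1)² = ((-48 + 48) + 3*1)² = (0 + 3)² = 3² = 9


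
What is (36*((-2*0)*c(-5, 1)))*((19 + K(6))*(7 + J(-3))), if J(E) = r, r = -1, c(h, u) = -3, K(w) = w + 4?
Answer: 0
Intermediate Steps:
K(w) = 4 + w
J(E) = -1
(36*((-2*0)*c(-5, 1)))*((19 + K(6))*(7 + J(-3))) = (36*(-2*0*(-3)))*((19 + (4 + 6))*(7 - 1)) = (36*(0*(-3)))*((19 + 10)*6) = (36*0)*(29*6) = 0*174 = 0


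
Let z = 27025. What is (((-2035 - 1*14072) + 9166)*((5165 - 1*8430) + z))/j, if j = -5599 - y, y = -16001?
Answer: -82459080/5201 ≈ -15854.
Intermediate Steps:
j = 10402 (j = -5599 - 1*(-16001) = -5599 + 16001 = 10402)
(((-2035 - 1*14072) + 9166)*((5165 - 1*8430) + z))/j = (((-2035 - 1*14072) + 9166)*((5165 - 1*8430) + 27025))/10402 = (((-2035 - 14072) + 9166)*((5165 - 8430) + 27025))*(1/10402) = ((-16107 + 9166)*(-3265 + 27025))*(1/10402) = -6941*23760*(1/10402) = -164918160*1/10402 = -82459080/5201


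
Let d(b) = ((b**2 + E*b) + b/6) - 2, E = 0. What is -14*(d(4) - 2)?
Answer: -532/3 ≈ -177.33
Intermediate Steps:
d(b) = -2 + b**2 + b/6 (d(b) = ((b**2 + 0*b) + b/6) - 2 = ((b**2 + 0) + b*(1/6)) - 2 = (b**2 + b/6) - 2 = -2 + b**2 + b/6)
-14*(d(4) - 2) = -14*((-2 + 4**2 + (1/6)*4) - 2) = -14*((-2 + 16 + 2/3) - 2) = -14*(44/3 - 2) = -14*38/3 = -532/3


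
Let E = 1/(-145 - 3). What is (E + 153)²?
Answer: 512705449/21904 ≈ 23407.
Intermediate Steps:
E = -1/148 (E = 1/(-148) = -1/148 ≈ -0.0067568)
(E + 153)² = (-1/148 + 153)² = (22643/148)² = 512705449/21904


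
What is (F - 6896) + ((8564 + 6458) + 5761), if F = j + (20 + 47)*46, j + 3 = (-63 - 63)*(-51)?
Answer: 23392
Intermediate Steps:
j = 6423 (j = -3 + (-63 - 63)*(-51) = -3 - 126*(-51) = -3 + 6426 = 6423)
F = 9505 (F = 6423 + (20 + 47)*46 = 6423 + 67*46 = 6423 + 3082 = 9505)
(F - 6896) + ((8564 + 6458) + 5761) = (9505 - 6896) + ((8564 + 6458) + 5761) = 2609 + (15022 + 5761) = 2609 + 20783 = 23392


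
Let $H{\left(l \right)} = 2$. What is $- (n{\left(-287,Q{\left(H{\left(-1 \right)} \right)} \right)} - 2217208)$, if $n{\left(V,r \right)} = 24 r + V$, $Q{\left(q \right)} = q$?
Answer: $2217447$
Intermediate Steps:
$n{\left(V,r \right)} = V + 24 r$
$- (n{\left(-287,Q{\left(H{\left(-1 \right)} \right)} \right)} - 2217208) = - (\left(-287 + 24 \cdot 2\right) - 2217208) = - (\left(-287 + 48\right) - 2217208) = - (-239 - 2217208) = \left(-1\right) \left(-2217447\right) = 2217447$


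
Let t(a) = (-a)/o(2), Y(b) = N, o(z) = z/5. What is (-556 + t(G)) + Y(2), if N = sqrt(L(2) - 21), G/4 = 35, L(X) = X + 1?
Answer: -906 + 3*I*sqrt(2) ≈ -906.0 + 4.2426*I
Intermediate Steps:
L(X) = 1 + X
o(z) = z/5 (o(z) = z*(1/5) = z/5)
G = 140 (G = 4*35 = 140)
N = 3*I*sqrt(2) (N = sqrt((1 + 2) - 21) = sqrt(3 - 21) = sqrt(-18) = 3*I*sqrt(2) ≈ 4.2426*I)
Y(b) = 3*I*sqrt(2)
t(a) = -5*a/2 (t(a) = (-a)/(((1/5)*2)) = (-a)/(2/5) = -a*(5/2) = -5*a/2)
(-556 + t(G)) + Y(2) = (-556 - 5/2*140) + 3*I*sqrt(2) = (-556 - 350) + 3*I*sqrt(2) = -906 + 3*I*sqrt(2)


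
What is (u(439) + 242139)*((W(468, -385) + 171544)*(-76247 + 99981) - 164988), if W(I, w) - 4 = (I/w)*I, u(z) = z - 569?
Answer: 378084236165487916/385 ≈ 9.8204e+14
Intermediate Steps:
u(z) = -569 + z
W(I, w) = 4 + I²/w (W(I, w) = 4 + (I/w)*I = 4 + I²/w)
(u(439) + 242139)*((W(468, -385) + 171544)*(-76247 + 99981) - 164988) = ((-569 + 439) + 242139)*(((4 + 468²/(-385)) + 171544)*(-76247 + 99981) - 164988) = (-130 + 242139)*(((4 + 219024*(-1/385)) + 171544)*23734 - 164988) = 242009*(((4 - 219024/385) + 171544)*23734 - 164988) = 242009*((-217484/385 + 171544)*23734 - 164988) = 242009*((65826956/385)*23734 - 164988) = 242009*(1562336973704/385 - 164988) = 242009*(1562273453324/385) = 378084236165487916/385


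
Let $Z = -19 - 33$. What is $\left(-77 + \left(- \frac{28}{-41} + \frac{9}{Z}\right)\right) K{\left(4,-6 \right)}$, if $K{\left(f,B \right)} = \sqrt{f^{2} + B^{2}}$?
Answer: $- \frac{163077 \sqrt{13}}{1066} \approx -551.58$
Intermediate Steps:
$Z = -52$ ($Z = -19 - 33 = -52$)
$K{\left(f,B \right)} = \sqrt{B^{2} + f^{2}}$
$\left(-77 + \left(- \frac{28}{-41} + \frac{9}{Z}\right)\right) K{\left(4,-6 \right)} = \left(-77 + \left(- \frac{28}{-41} + \frac{9}{-52}\right)\right) \sqrt{\left(-6\right)^{2} + 4^{2}} = \left(-77 + \left(\left(-28\right) \left(- \frac{1}{41}\right) + 9 \left(- \frac{1}{52}\right)\right)\right) \sqrt{36 + 16} = \left(-77 + \left(\frac{28}{41} - \frac{9}{52}\right)\right) \sqrt{52} = \left(-77 + \frac{1087}{2132}\right) 2 \sqrt{13} = - \frac{163077 \cdot 2 \sqrt{13}}{2132} = - \frac{163077 \sqrt{13}}{1066}$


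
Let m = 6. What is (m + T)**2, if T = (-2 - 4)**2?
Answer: 1764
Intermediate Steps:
T = 36 (T = (-6)**2 = 36)
(m + T)**2 = (6 + 36)**2 = 42**2 = 1764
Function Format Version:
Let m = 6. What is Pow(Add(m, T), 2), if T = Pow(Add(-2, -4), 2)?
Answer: 1764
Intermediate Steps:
T = 36 (T = Pow(-6, 2) = 36)
Pow(Add(m, T), 2) = Pow(Add(6, 36), 2) = Pow(42, 2) = 1764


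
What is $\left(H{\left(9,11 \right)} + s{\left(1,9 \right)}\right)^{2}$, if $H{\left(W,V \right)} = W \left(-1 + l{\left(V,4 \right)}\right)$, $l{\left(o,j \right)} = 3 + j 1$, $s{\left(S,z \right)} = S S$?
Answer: $3025$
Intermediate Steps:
$s{\left(S,z \right)} = S^{2}$
$l{\left(o,j \right)} = 3 + j$
$H{\left(W,V \right)} = 6 W$ ($H{\left(W,V \right)} = W \left(-1 + \left(3 + 4\right)\right) = W \left(-1 + 7\right) = W 6 = 6 W$)
$\left(H{\left(9,11 \right)} + s{\left(1,9 \right)}\right)^{2} = \left(6 \cdot 9 + 1^{2}\right)^{2} = \left(54 + 1\right)^{2} = 55^{2} = 3025$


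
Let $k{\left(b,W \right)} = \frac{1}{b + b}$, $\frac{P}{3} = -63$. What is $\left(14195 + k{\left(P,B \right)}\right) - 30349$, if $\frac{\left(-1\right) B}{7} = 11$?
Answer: $- \frac{6106213}{378} \approx -16154.0$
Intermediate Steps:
$P = -189$ ($P = 3 \left(-63\right) = -189$)
$B = -77$ ($B = \left(-7\right) 11 = -77$)
$k{\left(b,W \right)} = \frac{1}{2 b}$
$\left(14195 + k{\left(P,B \right)}\right) - 30349 = \left(14195 + \frac{1}{2 \left(-189\right)}\right) - 30349 = \left(14195 + \frac{1}{2} \left(- \frac{1}{189}\right)\right) - 30349 = \left(14195 - \frac{1}{378}\right) - 30349 = \frac{5365709}{378} - 30349 = - \frac{6106213}{378}$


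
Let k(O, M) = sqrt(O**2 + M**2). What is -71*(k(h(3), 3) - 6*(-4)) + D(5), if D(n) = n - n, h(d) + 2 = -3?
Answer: -1704 - 71*sqrt(34) ≈ -2118.0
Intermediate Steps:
h(d) = -5 (h(d) = -2 - 3 = -5)
D(n) = 0
k(O, M) = sqrt(M**2 + O**2)
-71*(k(h(3), 3) - 6*(-4)) + D(5) = -71*(sqrt(3**2 + (-5)**2) - 6*(-4)) + 0 = -71*(sqrt(9 + 25) + 24) + 0 = -71*(sqrt(34) + 24) + 0 = -71*(24 + sqrt(34)) + 0 = (-1704 - 71*sqrt(34)) + 0 = -1704 - 71*sqrt(34)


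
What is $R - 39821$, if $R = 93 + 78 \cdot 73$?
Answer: $-34034$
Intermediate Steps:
$R = 5787$ ($R = 93 + 5694 = 5787$)
$R - 39821 = 5787 - 39821 = -34034$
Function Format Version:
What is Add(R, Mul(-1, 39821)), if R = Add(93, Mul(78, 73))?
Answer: -34034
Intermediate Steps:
R = 5787 (R = Add(93, 5694) = 5787)
Add(R, Mul(-1, 39821)) = Add(5787, Mul(-1, 39821)) = Add(5787, -39821) = -34034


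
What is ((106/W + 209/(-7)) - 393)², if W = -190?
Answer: 79282228041/442225 ≈ 1.7928e+5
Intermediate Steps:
((106/W + 209/(-7)) - 393)² = ((106/(-190) + 209/(-7)) - 393)² = ((106*(-1/190) + 209*(-⅐)) - 393)² = ((-53/95 - 209/7) - 393)² = (-20226/665 - 393)² = (-281571/665)² = 79282228041/442225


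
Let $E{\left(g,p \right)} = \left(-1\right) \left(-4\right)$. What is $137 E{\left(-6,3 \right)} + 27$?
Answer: $575$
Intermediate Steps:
$E{\left(g,p \right)} = 4$
$137 E{\left(-6,3 \right)} + 27 = 137 \cdot 4 + 27 = 548 + 27 = 575$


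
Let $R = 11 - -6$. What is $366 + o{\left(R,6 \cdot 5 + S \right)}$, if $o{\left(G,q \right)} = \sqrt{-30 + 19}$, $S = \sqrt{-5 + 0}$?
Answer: $366 + i \sqrt{11} \approx 366.0 + 3.3166 i$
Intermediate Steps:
$S = i \sqrt{5}$ ($S = \sqrt{-5} = i \sqrt{5} \approx 2.2361 i$)
$R = 17$ ($R = 11 + 6 = 17$)
$o{\left(G,q \right)} = i \sqrt{11}$ ($o{\left(G,q \right)} = \sqrt{-11} = i \sqrt{11}$)
$366 + o{\left(R,6 \cdot 5 + S \right)} = 366 + i \sqrt{11}$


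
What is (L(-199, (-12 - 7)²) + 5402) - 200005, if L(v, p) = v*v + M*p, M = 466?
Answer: 13224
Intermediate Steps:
L(v, p) = v² + 466*p (L(v, p) = v*v + 466*p = v² + 466*p)
(L(-199, (-12 - 7)²) + 5402) - 200005 = (((-199)² + 466*(-12 - 7)²) + 5402) - 200005 = ((39601 + 466*(-19)²) + 5402) - 200005 = ((39601 + 466*361) + 5402) - 200005 = ((39601 + 168226) + 5402) - 200005 = (207827 + 5402) - 200005 = 213229 - 200005 = 13224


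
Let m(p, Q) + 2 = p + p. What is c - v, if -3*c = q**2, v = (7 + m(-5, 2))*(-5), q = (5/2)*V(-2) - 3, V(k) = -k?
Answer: -79/3 ≈ -26.333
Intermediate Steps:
m(p, Q) = -2 + 2*p (m(p, Q) = -2 + (p + p) = -2 + 2*p)
q = 2 (q = (5/2)*(-1*(-2)) - 3 = (5*(1/2))*2 - 3 = (5/2)*2 - 3 = 5 - 3 = 2)
v = 25 (v = (7 + (-2 + 2*(-5)))*(-5) = (7 + (-2 - 10))*(-5) = (7 - 12)*(-5) = -5*(-5) = 25)
c = -4/3 (c = -1/3*2**2 = -1/3*4 = -4/3 ≈ -1.3333)
c - v = -4/3 - 1*25 = -4/3 - 25 = -79/3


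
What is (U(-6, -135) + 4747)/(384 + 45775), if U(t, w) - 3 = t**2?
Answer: 4786/46159 ≈ 0.10369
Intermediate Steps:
U(t, w) = 3 + t**2
(U(-6, -135) + 4747)/(384 + 45775) = ((3 + (-6)**2) + 4747)/(384 + 45775) = ((3 + 36) + 4747)/46159 = (39 + 4747)*(1/46159) = 4786*(1/46159) = 4786/46159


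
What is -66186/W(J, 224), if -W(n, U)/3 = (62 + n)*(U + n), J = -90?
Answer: -11031/1876 ≈ -5.8801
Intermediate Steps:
W(n, U) = -3*(62 + n)*(U + n)
-66186/W(J, 224) = -66186/(-186*224 - 186*(-90) - 3*(-90)² - 3*224*(-90)) = -66186/(-41664 + 16740 - 3*8100 + 60480) = -66186/(-41664 + 16740 - 24300 + 60480) = -66186/11256 = -66186*1/11256 = -11031/1876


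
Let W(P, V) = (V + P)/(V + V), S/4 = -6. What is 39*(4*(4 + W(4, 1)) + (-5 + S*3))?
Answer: -1989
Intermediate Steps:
S = -24 (S = 4*(-6) = -24)
W(P, V) = (P + V)/(2*V) (W(P, V) = (P + V)/((2*V)) = (P + V)*(1/(2*V)) = (P + V)/(2*V))
39*(4*(4 + W(4, 1)) + (-5 + S*3)) = 39*(4*(4 + (1/2)*(4 + 1)/1) + (-5 - 24*3)) = 39*(4*(4 + (1/2)*1*5) + (-5 - 72)) = 39*(4*(4 + 5/2) - 77) = 39*(4*(13/2) - 77) = 39*(26 - 77) = 39*(-51) = -1989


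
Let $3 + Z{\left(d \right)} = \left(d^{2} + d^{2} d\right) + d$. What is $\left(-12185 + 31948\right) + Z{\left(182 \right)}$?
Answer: $6081634$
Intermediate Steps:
$Z{\left(d \right)} = -3 + d + d^{2} + d^{3}$ ($Z{\left(d \right)} = -3 + \left(\left(d^{2} + d^{2} d\right) + d\right) = -3 + \left(\left(d^{2} + d^{3}\right) + d\right) = -3 + \left(d + d^{2} + d^{3}\right) = -3 + d + d^{2} + d^{3}$)
$\left(-12185 + 31948\right) + Z{\left(182 \right)} = \left(-12185 + 31948\right) + \left(-3 + 182 + 182^{2} + 182^{3}\right) = 19763 + \left(-3 + 182 + 33124 + 6028568\right) = 19763 + 6061871 = 6081634$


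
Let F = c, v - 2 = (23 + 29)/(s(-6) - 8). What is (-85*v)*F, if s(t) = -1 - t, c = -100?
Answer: -391000/3 ≈ -1.3033e+5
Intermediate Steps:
v = -46/3 (v = 2 + (23 + 29)/((-1 - 1*(-6)) - 8) = 2 + 52/((-1 + 6) - 8) = 2 + 52/(5 - 8) = 2 + 52/(-3) = 2 + 52*(-1/3) = 2 - 52/3 = -46/3 ≈ -15.333)
F = -100
(-85*v)*F = -85*(-46/3)*(-100) = (3910/3)*(-100) = -391000/3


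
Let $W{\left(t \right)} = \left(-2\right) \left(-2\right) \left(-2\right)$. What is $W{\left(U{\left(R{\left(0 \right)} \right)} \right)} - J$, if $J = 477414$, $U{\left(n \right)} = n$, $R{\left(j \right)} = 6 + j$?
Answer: $-477422$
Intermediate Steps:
$W{\left(t \right)} = -8$ ($W{\left(t \right)} = 4 \left(-2\right) = -8$)
$W{\left(U{\left(R{\left(0 \right)} \right)} \right)} - J = -8 - 477414 = -477422$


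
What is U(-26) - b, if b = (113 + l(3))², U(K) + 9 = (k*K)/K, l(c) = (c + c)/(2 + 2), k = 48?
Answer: -52285/4 ≈ -13071.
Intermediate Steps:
l(c) = c/2 (l(c) = (2*c)/4 = (2*c)*(¼) = c/2)
U(K) = 39 (U(K) = -9 + (48*K)/K = -9 + 48 = 39)
b = 52441/4 (b = (113 + (½)*3)² = (113 + 3/2)² = (229/2)² = 52441/4 ≈ 13110.)
U(-26) - b = 39 - 1*52441/4 = 39 - 52441/4 = -52285/4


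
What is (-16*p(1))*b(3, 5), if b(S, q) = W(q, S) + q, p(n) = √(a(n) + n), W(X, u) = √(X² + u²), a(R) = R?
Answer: 16*√2*(-5 - √34) ≈ -245.08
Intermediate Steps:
p(n) = √2*√n (p(n) = √(n + n) = √(2*n) = √2*√n)
b(S, q) = q + √(S² + q²) (b(S, q) = √(q² + S²) + q = √(S² + q²) + q = q + √(S² + q²))
(-16*p(1))*b(3, 5) = (-16*√2*√1)*(5 + √(3² + 5²)) = (-16*√2)*(5 + √(9 + 25)) = (-16*√2)*(5 + √34) = -16*√2*(5 + √34)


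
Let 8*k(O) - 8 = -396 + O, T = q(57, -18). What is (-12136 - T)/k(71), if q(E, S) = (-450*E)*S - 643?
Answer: 3785544/317 ≈ 11942.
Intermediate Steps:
q(E, S) = -643 - 450*E*S (q(E, S) = -450*E*S - 643 = -643 - 450*E*S)
T = 461057 (T = -643 - 450*57*(-18) = -643 + 461700 = 461057)
k(O) = -97/2 + O/8 (k(O) = 1 + (-396 + O)/8 = 1 + (-99/2 + O/8) = -97/2 + O/8)
(-12136 - T)/k(71) = (-12136 - 1*461057)/(-97/2 + (1/8)*71) = (-12136 - 461057)/(-97/2 + 71/8) = -473193/(-317/8) = -473193*(-8/317) = 3785544/317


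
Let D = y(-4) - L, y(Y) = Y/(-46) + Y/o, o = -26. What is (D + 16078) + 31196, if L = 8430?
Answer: 11614428/299 ≈ 38844.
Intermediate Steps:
y(Y) = -18*Y/299 (y(Y) = Y/(-46) + Y/(-26) = Y*(-1/46) + Y*(-1/26) = -Y/46 - Y/26 = -18*Y/299)
D = -2520498/299 (D = -18/299*(-4) - 1*8430 = 72/299 - 8430 = -2520498/299 ≈ -8429.8)
(D + 16078) + 31196 = (-2520498/299 + 16078) + 31196 = 2286824/299 + 31196 = 11614428/299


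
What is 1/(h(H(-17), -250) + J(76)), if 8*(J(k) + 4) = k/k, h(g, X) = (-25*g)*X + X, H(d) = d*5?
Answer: -8/4252031 ≈ -1.8815e-6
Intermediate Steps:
H(d) = 5*d
h(g, X) = X - 25*X*g (h(g, X) = -25*X*g + X = X - 25*X*g)
J(k) = -31/8 (J(k) = -4 + (k/k)/8 = -4 + (⅛)*1 = -4 + ⅛ = -31/8)
1/(h(H(-17), -250) + J(76)) = 1/(-250*(1 - 125*(-17)) - 31/8) = 1/(-250*(1 - 25*(-85)) - 31/8) = 1/(-250*(1 + 2125) - 31/8) = 1/(-250*2126 - 31/8) = 1/(-531500 - 31/8) = 1/(-4252031/8) = -8/4252031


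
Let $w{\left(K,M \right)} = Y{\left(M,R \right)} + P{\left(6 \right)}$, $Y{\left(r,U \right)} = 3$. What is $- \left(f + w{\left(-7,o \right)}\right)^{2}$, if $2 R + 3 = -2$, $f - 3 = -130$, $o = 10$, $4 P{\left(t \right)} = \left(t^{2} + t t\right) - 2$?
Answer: $- \frac{45369}{4} \approx -11342.0$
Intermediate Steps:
$P{\left(t \right)} = - \frac{1}{2} + \frac{t^{2}}{2}$ ($P{\left(t \right)} = \frac{\left(t^{2} + t t\right) - 2}{4} = \frac{\left(t^{2} + t^{2}\right) - 2}{4} = \frac{2 t^{2} - 2}{4} = \frac{-2 + 2 t^{2}}{4} = - \frac{1}{2} + \frac{t^{2}}{2}$)
$f = -127$ ($f = 3 - 130 = -127$)
$R = - \frac{5}{2}$ ($R = - \frac{3}{2} + \frac{1}{2} \left(-2\right) = - \frac{3}{2} - 1 = - \frac{5}{2} \approx -2.5$)
$w{\left(K,M \right)} = \frac{41}{2}$ ($w{\left(K,M \right)} = 3 - \left(\frac{1}{2} - \frac{6^{2}}{2}\right) = 3 + \left(- \frac{1}{2} + \frac{1}{2} \cdot 36\right) = 3 + \left(- \frac{1}{2} + 18\right) = 3 + \frac{35}{2} = \frac{41}{2}$)
$- \left(f + w{\left(-7,o \right)}\right)^{2} = - \left(-127 + \frac{41}{2}\right)^{2} = - \left(- \frac{213}{2}\right)^{2} = \left(-1\right) \frac{45369}{4} = - \frac{45369}{4}$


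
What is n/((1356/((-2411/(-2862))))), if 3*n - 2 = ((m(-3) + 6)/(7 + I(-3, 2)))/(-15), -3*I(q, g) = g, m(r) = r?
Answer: 450857/1106048520 ≈ 0.00040763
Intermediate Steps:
I(q, g) = -g/3
n = 187/285 (n = ⅔ + (((-3 + 6)/(7 - ⅓*2))/(-15))/3 = ⅔ + ((3/(7 - ⅔))*(-1/15))/3 = ⅔ + ((3/(19/3))*(-1/15))/3 = ⅔ + ((3*(3/19))*(-1/15))/3 = ⅔ + ((9/19)*(-1/15))/3 = ⅔ + (⅓)*(-3/95) = ⅔ - 1/95 = 187/285 ≈ 0.65614)
n/((1356/((-2411/(-2862))))) = 187/(285*((1356/((-2411/(-2862)))))) = 187/(285*((1356/((-2411*(-1/2862)))))) = 187/(285*((1356/(2411/2862)))) = 187/(285*((1356*(2862/2411)))) = 187/(285*(3880872/2411)) = (187/285)*(2411/3880872) = 450857/1106048520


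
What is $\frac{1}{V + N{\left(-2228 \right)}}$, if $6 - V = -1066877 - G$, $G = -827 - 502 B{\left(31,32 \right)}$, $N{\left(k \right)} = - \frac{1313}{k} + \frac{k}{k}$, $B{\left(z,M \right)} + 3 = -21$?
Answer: $\frac{2228}{2402019253} \approx 9.2755 \cdot 10^{-7}$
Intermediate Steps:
$B{\left(z,M \right)} = -24$ ($B{\left(z,M \right)} = -3 - 21 = -24$)
$N{\left(k \right)} = 1 - \frac{1313}{k}$ ($N{\left(k \right)} = - \frac{1313}{k} + 1 = 1 - \frac{1313}{k}$)
$G = 11221$ ($G = -827 - -12048 = -827 + 12048 = 11221$)
$V = 1078104$ ($V = 6 - \left(-1066877 - 11221\right) = 6 - -1078098 = 6 + 1078098 = 1078104$)
$\frac{1}{V + N{\left(-2228 \right)}} = \frac{1}{1078104 + \frac{-1313 - 2228}{-2228}} = \frac{1}{1078104 - - \frac{3541}{2228}} = \frac{1}{1078104 + \frac{3541}{2228}} = \frac{1}{\frac{2402019253}{2228}} = \frac{2228}{2402019253}$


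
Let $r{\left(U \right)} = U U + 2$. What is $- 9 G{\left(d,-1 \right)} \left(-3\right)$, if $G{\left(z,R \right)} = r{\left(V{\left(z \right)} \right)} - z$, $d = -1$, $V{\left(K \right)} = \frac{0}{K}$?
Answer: $81$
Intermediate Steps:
$V{\left(K \right)} = 0$
$r{\left(U \right)} = 2 + U^{2}$ ($r{\left(U \right)} = U^{2} + 2 = 2 + U^{2}$)
$G{\left(z,R \right)} = 2 - z$ ($G{\left(z,R \right)} = \left(2 + 0^{2}\right) - z = \left(2 + 0\right) - z = 2 - z$)
$- 9 G{\left(d,-1 \right)} \left(-3\right) = - 9 \left(2 - -1\right) \left(-3\right) = - 9 \left(2 + 1\right) \left(-3\right) = \left(-9\right) 3 \left(-3\right) = \left(-27\right) \left(-3\right) = 81$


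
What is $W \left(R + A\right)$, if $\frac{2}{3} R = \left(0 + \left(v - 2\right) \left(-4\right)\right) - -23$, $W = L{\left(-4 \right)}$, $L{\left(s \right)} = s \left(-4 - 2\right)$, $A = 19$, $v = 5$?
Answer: $852$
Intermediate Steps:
$L{\left(s \right)} = - 6 s$ ($L{\left(s \right)} = s \left(-6\right) = - 6 s$)
$W = 24$ ($W = \left(-6\right) \left(-4\right) = 24$)
$R = \frac{33}{2}$ ($R = \frac{3 \left(\left(0 + \left(5 - 2\right) \left(-4\right)\right) - -23\right)}{2} = \frac{3 \left(\left(0 + \left(5 - 2\right) \left(-4\right)\right) + 23\right)}{2} = \frac{3 \left(\left(0 + 3 \left(-4\right)\right) + 23\right)}{2} = \frac{3 \left(\left(0 - 12\right) + 23\right)}{2} = \frac{3 \left(-12 + 23\right)}{2} = \frac{3}{2} \cdot 11 = \frac{33}{2} \approx 16.5$)
$W \left(R + A\right) = 24 \left(\frac{33}{2} + 19\right) = 24 \cdot \frac{71}{2} = 852$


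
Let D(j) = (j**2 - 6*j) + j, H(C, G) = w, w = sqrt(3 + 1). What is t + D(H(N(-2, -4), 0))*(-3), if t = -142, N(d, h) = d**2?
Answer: -124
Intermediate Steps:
w = 2 (w = sqrt(4) = 2)
H(C, G) = 2
D(j) = j**2 - 5*j
t + D(H(N(-2, -4), 0))*(-3) = -142 + (2*(-5 + 2))*(-3) = -142 + (2*(-3))*(-3) = -142 - 6*(-3) = -142 + 18 = -124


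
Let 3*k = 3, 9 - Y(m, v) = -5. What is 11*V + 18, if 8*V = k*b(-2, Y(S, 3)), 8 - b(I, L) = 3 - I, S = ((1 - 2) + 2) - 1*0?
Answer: 177/8 ≈ 22.125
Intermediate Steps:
S = 1 (S = (-1 + 2) + 0 = 1 + 0 = 1)
Y(m, v) = 14 (Y(m, v) = 9 - 1*(-5) = 9 + 5 = 14)
b(I, L) = 5 + I (b(I, L) = 8 - (3 - I) = 8 + (-3 + I) = 5 + I)
k = 1 (k = (⅓)*3 = 1)
V = 3/8 (V = (1*(5 - 2))/8 = (1*3)/8 = (⅛)*3 = 3/8 ≈ 0.37500)
11*V + 18 = 11*(3/8) + 18 = 33/8 + 18 = 177/8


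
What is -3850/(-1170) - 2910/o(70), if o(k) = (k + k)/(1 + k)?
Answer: -2411947/1638 ≈ -1472.5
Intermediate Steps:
o(k) = 2*k/(1 + k) (o(k) = (2*k)/(1 + k) = 2*k/(1 + k))
-3850/(-1170) - 2910/o(70) = -3850/(-1170) - 2910/(2*70/(1 + 70)) = -3850*(-1/1170) - 2910/(2*70/71) = 385/117 - 2910/(2*70*(1/71)) = 385/117 - 2910/140/71 = 385/117 - 2910*71/140 = 385/117 - 20661/14 = -2411947/1638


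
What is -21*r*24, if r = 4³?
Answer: -32256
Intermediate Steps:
r = 64
-21*r*24 = -21*64*24 = -1344*24 = -32256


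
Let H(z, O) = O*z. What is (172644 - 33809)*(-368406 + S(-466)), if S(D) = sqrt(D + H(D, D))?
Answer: -51147647010 + 138835*sqrt(216690) ≈ -5.1083e+10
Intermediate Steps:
S(D) = sqrt(D + D**2) (S(D) = sqrt(D + D*D) = sqrt(D + D**2))
(172644 - 33809)*(-368406 + S(-466)) = (172644 - 33809)*(-368406 + sqrt(-466*(1 - 466))) = 138835*(-368406 + sqrt(-466*(-465))) = 138835*(-368406 + sqrt(216690)) = -51147647010 + 138835*sqrt(216690)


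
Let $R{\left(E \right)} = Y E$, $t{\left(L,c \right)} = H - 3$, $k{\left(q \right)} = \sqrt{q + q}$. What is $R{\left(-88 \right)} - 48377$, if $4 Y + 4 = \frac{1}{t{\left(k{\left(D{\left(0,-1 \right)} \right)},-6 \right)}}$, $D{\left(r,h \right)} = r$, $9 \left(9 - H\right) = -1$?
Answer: $- \frac{241463}{5} \approx -48293.0$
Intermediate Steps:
$H = \frac{82}{9}$ ($H = 9 - - \frac{1}{9} = 9 + \frac{1}{9} = \frac{82}{9} \approx 9.1111$)
$k{\left(q \right)} = \sqrt{2} \sqrt{q}$ ($k{\left(q \right)} = \sqrt{2 q} = \sqrt{2} \sqrt{q}$)
$t{\left(L,c \right)} = \frac{55}{9}$ ($t{\left(L,c \right)} = \frac{82}{9} - 3 = \frac{55}{9}$)
$Y = - \frac{211}{220}$ ($Y = -1 + \frac{1}{4 \cdot \frac{55}{9}} = -1 + \frac{1}{4} \cdot \frac{9}{55} = -1 + \frac{9}{220} = - \frac{211}{220} \approx -0.95909$)
$R{\left(E \right)} = - \frac{211 E}{220}$
$R{\left(-88 \right)} - 48377 = \left(- \frac{211}{220}\right) \left(-88\right) - 48377 = \frac{422}{5} - 48377 = - \frac{241463}{5}$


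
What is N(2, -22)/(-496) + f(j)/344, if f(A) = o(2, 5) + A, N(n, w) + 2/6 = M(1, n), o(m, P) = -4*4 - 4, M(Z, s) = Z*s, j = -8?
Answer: -5423/63984 ≈ -0.084756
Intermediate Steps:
o(m, P) = -20 (o(m, P) = -16 - 4 = -20)
N(n, w) = -1/3 + n (N(n, w) = -1/3 + 1*n = -1/3 + n)
f(A) = -20 + A
N(2, -22)/(-496) + f(j)/344 = (-1/3 + 2)/(-496) + (-20 - 8)/344 = (5/3)*(-1/496) - 28*1/344 = -5/1488 - 7/86 = -5423/63984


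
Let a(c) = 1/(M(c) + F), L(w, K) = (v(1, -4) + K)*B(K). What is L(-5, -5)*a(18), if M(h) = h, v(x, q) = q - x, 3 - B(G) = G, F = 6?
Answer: -10/3 ≈ -3.3333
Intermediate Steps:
B(G) = 3 - G
L(w, K) = (-5 + K)*(3 - K) (L(w, K) = ((-4 - 1*1) + K)*(3 - K) = ((-4 - 1) + K)*(3 - K) = (-5 + K)*(3 - K))
a(c) = 1/(6 + c) (a(c) = 1/(c + 6) = 1/(6 + c))
L(-5, -5)*a(18) = (-(-5 - 5)*(-3 - 5))/(6 + 18) = -1*(-10)*(-8)/24 = -80*1/24 = -10/3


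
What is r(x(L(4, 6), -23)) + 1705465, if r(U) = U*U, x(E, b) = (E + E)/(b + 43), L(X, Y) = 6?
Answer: 42636634/25 ≈ 1.7055e+6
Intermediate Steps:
x(E, b) = 2*E/(43 + b) (x(E, b) = (2*E)/(43 + b) = 2*E/(43 + b))
r(U) = U**2
r(x(L(4, 6), -23)) + 1705465 = (2*6/(43 - 23))**2 + 1705465 = (2*6/20)**2 + 1705465 = (2*6*(1/20))**2 + 1705465 = (3/5)**2 + 1705465 = 9/25 + 1705465 = 42636634/25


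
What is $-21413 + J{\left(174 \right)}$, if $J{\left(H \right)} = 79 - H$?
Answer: $-21508$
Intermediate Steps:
$-21413 + J{\left(174 \right)} = -21413 + \left(79 - 174\right) = -21413 - 95 = -21508$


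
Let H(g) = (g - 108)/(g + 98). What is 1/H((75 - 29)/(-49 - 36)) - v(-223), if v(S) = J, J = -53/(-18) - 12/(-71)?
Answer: -23648603/5895414 ≈ -4.0114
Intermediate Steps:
J = 3979/1278 (J = -53*(-1/18) - 12*(-1/71) = 53/18 + 12/71 = 3979/1278 ≈ 3.1135)
H(g) = (-108 + g)/(98 + g)
v(S) = 3979/1278
1/H((75 - 29)/(-49 - 36)) - v(-223) = 1/((-108 + (75 - 29)/(-49 - 36))/(98 + (75 - 29)/(-49 - 36))) - 1*3979/1278 = 1/((-108 + 46/(-85))/(98 + 46/(-85))) - 3979/1278 = 1/((-108 + 46*(-1/85))/(98 + 46*(-1/85))) - 3979/1278 = 1/((-108 - 46/85)/(98 - 46/85)) - 3979/1278 = 1/(-9226/85/(8284/85)) - 3979/1278 = 1/((85/8284)*(-9226/85)) - 3979/1278 = 1/(-4613/4142) - 3979/1278 = -4142/4613 - 3979/1278 = -23648603/5895414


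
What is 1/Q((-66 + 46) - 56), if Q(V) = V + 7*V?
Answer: -1/608 ≈ -0.0016447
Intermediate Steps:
Q(V) = 8*V
1/Q((-66 + 46) - 56) = 1/(8*((-66 + 46) - 56)) = 1/(8*(-20 - 56)) = 1/(8*(-76)) = 1/(-608) = -1/608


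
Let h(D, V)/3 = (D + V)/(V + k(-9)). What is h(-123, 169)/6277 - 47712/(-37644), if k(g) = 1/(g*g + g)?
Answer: 303737185720/239619158381 ≈ 1.2676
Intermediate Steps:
k(g) = 1/(g + g²) (k(g) = 1/(g² + g) = 1/(g + g²))
h(D, V) = 3*(D + V)/(1/72 + V) (h(D, V) = 3*((D + V)/(V + 1/((-9)*(1 - 9)))) = 3*((D + V)/(V - ⅑/(-8))) = 3*((D + V)/(V - ⅑*(-⅛))) = 3*((D + V)/(V + 1/72)) = 3*((D + V)/(1/72 + V)) = 3*(D + V)/(1/72 + V))
h(-123, 169)/6277 - 47712/(-37644) = (216*(-123 + 169)/(1 + 72*169))/6277 - 47712/(-37644) = (216*46/(1 + 12168))*(1/6277) - 47712*(-1/37644) = (216*46/12169)*(1/6277) + 3976/3137 = (216*(1/12169)*46)*(1/6277) + 3976/3137 = (9936/12169)*(1/6277) + 3976/3137 = 9936/76384813 + 3976/3137 = 303737185720/239619158381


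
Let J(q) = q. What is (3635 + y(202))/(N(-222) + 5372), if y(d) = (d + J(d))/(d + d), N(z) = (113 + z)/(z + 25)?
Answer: 716292/1058393 ≈ 0.67677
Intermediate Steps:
N(z) = (113 + z)/(25 + z)
y(d) = 1 (y(d) = (d + d)/(d + d) = (2*d)/((2*d)) = (2*d)*(1/(2*d)) = 1)
(3635 + y(202))/(N(-222) + 5372) = (3635 + 1)/((113 - 222)/(25 - 222) + 5372) = 3636/(-109/(-197) + 5372) = 3636/(-1/197*(-109) + 5372) = 3636/(109/197 + 5372) = 3636/(1058393/197) = 3636*(197/1058393) = 716292/1058393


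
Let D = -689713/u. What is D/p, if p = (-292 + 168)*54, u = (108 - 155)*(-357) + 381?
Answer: 689713/114903360 ≈ 0.0060025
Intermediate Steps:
u = 17160 (u = -47*(-357) + 381 = 16779 + 381 = 17160)
D = -689713/17160 ≈ -40.193
p = -6696 (p = -124*54 = -6696)
D/p = -689713/17160/(-6696) = -689713/17160*(-1/6696) = 689713/114903360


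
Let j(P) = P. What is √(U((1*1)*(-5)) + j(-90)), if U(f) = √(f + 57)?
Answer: √(-90 + 2*√13) ≈ 9.0988*I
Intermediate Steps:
U(f) = √(57 + f)
√(U((1*1)*(-5)) + j(-90)) = √(√(57 + (1*1)*(-5)) - 90) = √(√(57 + 1*(-5)) - 90) = √(√(57 - 5) - 90) = √(√52 - 90) = √(2*√13 - 90) = √(-90 + 2*√13)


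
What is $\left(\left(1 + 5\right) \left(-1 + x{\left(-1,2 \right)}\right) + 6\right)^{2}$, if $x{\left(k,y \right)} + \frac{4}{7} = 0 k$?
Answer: $\frac{576}{49} \approx 11.755$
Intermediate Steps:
$x{\left(k,y \right)} = - \frac{4}{7}$ ($x{\left(k,y \right)} = - \frac{4}{7} + 0 k = - \frac{4}{7} + 0 = - \frac{4}{7}$)
$\left(\left(1 + 5\right) \left(-1 + x{\left(-1,2 \right)}\right) + 6\right)^{2} = \left(\left(1 + 5\right) \left(-1 - \frac{4}{7}\right) + 6\right)^{2} = \left(6 \left(- \frac{11}{7}\right) + 6\right)^{2} = \left(- \frac{66}{7} + 6\right)^{2} = \left(- \frac{24}{7}\right)^{2} = \frac{576}{49}$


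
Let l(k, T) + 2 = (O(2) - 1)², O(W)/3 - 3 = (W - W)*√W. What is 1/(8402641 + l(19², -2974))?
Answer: 1/8402703 ≈ 1.1901e-7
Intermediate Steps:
O(W) = 9 (O(W) = 9 + 3*((W - W)*√W) = 9 + 3*(0*√W) = 9 + 3*0 = 9 + 0 = 9)
l(k, T) = 62 (l(k, T) = -2 + (9 - 1)² = -2 + 8² = -2 + 64 = 62)
1/(8402641 + l(19², -2974)) = 1/(8402641 + 62) = 1/8402703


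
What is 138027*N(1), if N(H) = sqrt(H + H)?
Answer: 138027*sqrt(2) ≈ 1.9520e+5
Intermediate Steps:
N(H) = sqrt(2)*sqrt(H) (N(H) = sqrt(2*H) = sqrt(2)*sqrt(H))
138027*N(1) = 138027*(sqrt(2)*sqrt(1)) = 138027*(sqrt(2)*1) = 138027*sqrt(2)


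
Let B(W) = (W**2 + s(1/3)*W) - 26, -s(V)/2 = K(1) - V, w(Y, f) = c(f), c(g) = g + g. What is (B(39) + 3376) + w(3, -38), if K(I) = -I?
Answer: 4899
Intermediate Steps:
c(g) = 2*g
w(Y, f) = 2*f
s(V) = 2 + 2*V (s(V) = -2*(-1*1 - V) = -2*(-1 - V) = 2 + 2*V)
B(W) = -26 + W**2 + 8*W/3 (B(W) = (W**2 + (2 + 2*(1/3))*W) - 26 = (W**2 + (2 + 2/3)*W) - 26 = (W**2 + 8*W/3) - 26 = -26 + W**2 + 8*W/3)
(B(39) + 3376) + w(3, -38) = ((-26 + 39**2 + (8/3)*39) + 3376) + 2*(-38) = ((-26 + 1521 + 104) + 3376) - 76 = (1599 + 3376) - 76 = 4975 - 76 = 4899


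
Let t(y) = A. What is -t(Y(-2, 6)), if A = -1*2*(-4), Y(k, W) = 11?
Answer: -8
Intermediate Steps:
A = 8 (A = -2*(-4) = 8)
t(y) = 8
-t(Y(-2, 6)) = -1*8 = -8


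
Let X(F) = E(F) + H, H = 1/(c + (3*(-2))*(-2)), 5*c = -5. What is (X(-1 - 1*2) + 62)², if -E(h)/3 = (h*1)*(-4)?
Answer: 82369/121 ≈ 680.74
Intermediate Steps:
c = -1 (c = (⅕)*(-5) = -1)
E(h) = 12*h (E(h) = -3*h*1*(-4) = -3*h*(-4) = -(-12)*h = 12*h)
H = 1/11 (H = 1/(-1 + (3*(-2))*(-2)) = 1/(-1 - 6*(-2)) = 1/(-1 + 12) = 1/11 ≈ 0.090909)
X(F) = 1/11 + 12*F (X(F) = 12*F + 1/11 = 1/11 + 12*F)
(X(-1 - 1*2) + 62)² = ((1/11 + 12*(-1 - 1*2)) + 62)² = ((1/11 + 12*(-1 - 2)) + 62)² = ((1/11 + 12*(-3)) + 62)² = ((1/11 - 36) + 62)² = (-395/11 + 62)² = (287/11)² = 82369/121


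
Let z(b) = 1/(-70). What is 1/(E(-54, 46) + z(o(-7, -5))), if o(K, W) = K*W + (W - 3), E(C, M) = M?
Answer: 70/3219 ≈ 0.021746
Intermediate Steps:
o(K, W) = -3 + W + K*W (o(K, W) = K*W + (-3 + W) = -3 + W + K*W)
z(b) = -1/70
1/(E(-54, 46) + z(o(-7, -5))) = 1/(46 - 1/70) = 1/(3219/70) = 70/3219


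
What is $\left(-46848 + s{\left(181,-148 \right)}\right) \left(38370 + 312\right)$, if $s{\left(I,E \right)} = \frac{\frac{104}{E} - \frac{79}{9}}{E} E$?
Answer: $- \frac{67064019218}{37} \approx -1.8125 \cdot 10^{9}$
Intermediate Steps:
$s{\left(I,E \right)} = - \frac{79}{9} + \frac{104}{E}$ ($s{\left(I,E \right)} = \frac{\frac{104}{E} - \frac{79}{9}}{E} E = \frac{- \frac{79}{9} + \frac{104}{E}}{E} E = - \frac{79}{9} + \frac{104}{E}$)
$\left(-46848 + s{\left(181,-148 \right)}\right) \left(38370 + 312\right) = \left(-46848 - \left(\frac{79}{9} - \frac{104}{-148}\right)\right) \left(38370 + 312\right) = \left(-46848 + \left(- \frac{79}{9} + 104 \left(- \frac{1}{148}\right)\right)\right) 38682 = \left(-46848 - \frac{3157}{333}\right) 38682 = \left(- \frac{15603541}{333}\right) 38682 = - \frac{67064019218}{37}$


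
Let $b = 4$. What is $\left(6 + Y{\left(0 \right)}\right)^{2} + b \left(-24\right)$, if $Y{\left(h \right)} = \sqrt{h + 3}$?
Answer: $-57 + 12 \sqrt{3} \approx -36.215$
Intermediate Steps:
$Y{\left(h \right)} = \sqrt{3 + h}$
$\left(6 + Y{\left(0 \right)}\right)^{2} + b \left(-24\right) = \left(6 + \sqrt{3 + 0}\right)^{2} + 4 \left(-24\right) = \left(6 + \sqrt{3}\right)^{2} - 96 = -96 + \left(6 + \sqrt{3}\right)^{2}$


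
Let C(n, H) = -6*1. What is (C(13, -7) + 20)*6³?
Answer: 3024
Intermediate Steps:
C(n, H) = -6
(C(13, -7) + 20)*6³ = (-6 + 20)*6³ = 14*216 = 3024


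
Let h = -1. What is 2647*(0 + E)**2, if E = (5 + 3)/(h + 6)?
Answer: 169408/25 ≈ 6776.3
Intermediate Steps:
E = 8/5 (E = (5 + 3)/(-1 + 6) = 8/5 ≈ 1.6000)
2647*(0 + E)**2 = 2647*(0 + 8/5)**2 = 2647*(8/5)**2 = 2647*(64/25) = 169408/25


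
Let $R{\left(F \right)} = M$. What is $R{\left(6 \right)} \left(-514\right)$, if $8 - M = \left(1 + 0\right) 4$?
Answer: $-2056$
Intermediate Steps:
$M = 4$ ($M = 8 - \left(1 + 0\right) 4 = 8 - 1 \cdot 4 = 8 - 4 = 4$)
$R{\left(F \right)} = 4$
$R{\left(6 \right)} \left(-514\right) = 4 \left(-514\right) = -2056$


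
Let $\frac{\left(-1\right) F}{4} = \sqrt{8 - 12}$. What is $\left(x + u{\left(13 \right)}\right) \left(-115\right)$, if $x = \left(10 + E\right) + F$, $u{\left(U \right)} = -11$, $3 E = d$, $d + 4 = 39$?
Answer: $- \frac{3680}{3} + 920 i \approx -1226.7 + 920.0 i$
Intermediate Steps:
$d = 35$ ($d = -4 + 39 = 35$)
$E = \frac{35}{3}$ ($E = \frac{1}{3} \cdot 35 = \frac{35}{3} \approx 11.667$)
$F = - 8 i$ ($F = - 4 \sqrt{8 - 12} = - 4 \sqrt{-4} = - 4 \cdot 2 i = - 8 i \approx - 8.0 i$)
$x = \frac{65}{3} - 8 i$ ($x = \left(10 + \frac{35}{3}\right) - 8 i = \frac{65}{3} - 8 i \approx 21.667 - 8.0 i$)
$\left(x + u{\left(13 \right)}\right) \left(-115\right) = \left(\left(\frac{65}{3} - 8 i\right) - 11\right) \left(-115\right) = \left(\frac{32}{3} - 8 i\right) \left(-115\right) = - \frac{3680}{3} + 920 i$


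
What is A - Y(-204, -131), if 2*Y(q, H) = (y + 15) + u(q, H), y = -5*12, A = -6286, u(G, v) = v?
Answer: -6198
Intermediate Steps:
y = -60
Y(q, H) = -45/2 + H/2 (Y(q, H) = ((-60 + 15) + H)/2 = (-45 + H)/2 = -45/2 + H/2)
A - Y(-204, -131) = -6286 - (-45/2 + (½)*(-131)) = -6286 - (-45/2 - 131/2) = -6286 - 1*(-88) = -6286 + 88 = -6198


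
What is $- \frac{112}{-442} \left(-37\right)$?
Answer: $- \frac{2072}{221} \approx -9.3756$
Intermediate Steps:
$- \frac{112}{-442} \left(-37\right) = \left(-112\right) \left(- \frac{1}{442}\right) \left(-37\right) = \frac{56}{221} \left(-37\right) = - \frac{2072}{221}$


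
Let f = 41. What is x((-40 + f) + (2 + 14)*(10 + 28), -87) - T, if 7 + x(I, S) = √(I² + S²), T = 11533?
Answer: -11540 + 435*√2 ≈ -10925.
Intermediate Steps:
x(I, S) = -7 + √(I² + S²)
x((-40 + f) + (2 + 14)*(10 + 28), -87) - T = (-7 + √(((-40 + 41) + (2 + 14)*(10 + 28))² + (-87)²)) - 1*11533 = (-7 + √((1 + 16*38)² + 7569)) - 11533 = (-7 + √((1 + 608)² + 7569)) - 11533 = (-7 + √(609² + 7569)) - 11533 = (-7 + √(370881 + 7569)) - 11533 = (-7 + √378450) - 11533 = (-7 + 435*√2) - 11533 = -11540 + 435*√2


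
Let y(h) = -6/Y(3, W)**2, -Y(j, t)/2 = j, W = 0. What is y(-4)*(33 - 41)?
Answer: 4/3 ≈ 1.3333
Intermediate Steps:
Y(j, t) = -2*j
y(h) = -1/6 (y(h) = -6/((-2*3)**2) = -6/((-6)**2) = -6/36 = -6*1/36 = -1/6)
y(-4)*(33 - 41) = -(33 - 41)/6 = -1/6*(-8) = 4/3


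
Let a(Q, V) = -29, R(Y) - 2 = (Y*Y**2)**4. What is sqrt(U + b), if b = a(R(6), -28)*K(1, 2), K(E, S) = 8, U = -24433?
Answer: I*sqrt(24665) ≈ 157.05*I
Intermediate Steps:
R(Y) = 2 + Y**12 (R(Y) = 2 + (Y*Y**2)**4 = 2 + (Y**3)**4 = 2 + Y**12)
b = -232 (b = -29*8 = -232)
sqrt(U + b) = sqrt(-24433 - 232) = sqrt(-24665) = I*sqrt(24665)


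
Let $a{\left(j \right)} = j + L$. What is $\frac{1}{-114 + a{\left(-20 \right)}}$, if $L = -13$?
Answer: $- \frac{1}{147} \approx -0.0068027$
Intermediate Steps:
$a{\left(j \right)} = -13 + j$ ($a{\left(j \right)} = j - 13 = -13 + j$)
$\frac{1}{-114 + a{\left(-20 \right)}} = \frac{1}{-114 - 33} = \frac{1}{-147} = - \frac{1}{147}$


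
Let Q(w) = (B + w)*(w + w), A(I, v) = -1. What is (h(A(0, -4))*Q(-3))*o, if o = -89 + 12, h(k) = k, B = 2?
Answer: 462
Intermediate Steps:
o = -77
Q(w) = 2*w*(2 + w) (Q(w) = (2 + w)*(w + w) = (2 + w)*(2*w) = 2*w*(2 + w))
(h(A(0, -4))*Q(-3))*o = -2*(-3)*(2 - 3)*(-77) = -2*(-3)*(-1)*(-77) = -1*6*(-77) = -6*(-77) = 462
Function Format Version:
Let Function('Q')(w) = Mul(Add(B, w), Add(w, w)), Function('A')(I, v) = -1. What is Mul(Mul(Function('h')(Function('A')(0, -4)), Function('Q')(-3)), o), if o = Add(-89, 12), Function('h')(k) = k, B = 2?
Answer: 462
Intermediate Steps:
o = -77
Function('Q')(w) = Mul(2, w, Add(2, w)) (Function('Q')(w) = Mul(Add(2, w), Add(w, w)) = Mul(Add(2, w), Mul(2, w)) = Mul(2, w, Add(2, w)))
Mul(Mul(Function('h')(Function('A')(0, -4)), Function('Q')(-3)), o) = Mul(Mul(-1, Mul(2, -3, Add(2, -3))), -77) = Mul(Mul(-1, Mul(2, -3, -1)), -77) = Mul(Mul(-1, 6), -77) = Mul(-6, -77) = 462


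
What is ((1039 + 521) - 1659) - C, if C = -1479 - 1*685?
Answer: 2065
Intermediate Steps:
C = -2164 (C = -1479 - 685 = -2164)
((1039 + 521) - 1659) - C = ((1039 + 521) - 1659) - 1*(-2164) = (1560 - 1659) + 2164 = -99 + 2164 = 2065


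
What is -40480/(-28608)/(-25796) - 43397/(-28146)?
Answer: 166794948673/108182078184 ≈ 1.5418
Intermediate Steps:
-40480/(-28608)/(-25796) - 43397/(-28146) = -40480*(-1/28608)*(-1/25796) - 43397*(-1/28146) = (1265/894)*(-1/25796) + 43397/28146 = -1265/23061624 + 43397/28146 = 166794948673/108182078184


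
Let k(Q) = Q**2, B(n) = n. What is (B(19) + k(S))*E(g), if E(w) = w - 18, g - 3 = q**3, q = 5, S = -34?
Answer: 129250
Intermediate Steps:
g = 128 (g = 3 + 5**3 = 3 + 125 = 128)
E(w) = -18 + w
(B(19) + k(S))*E(g) = (19 + (-34)**2)*(-18 + 128) = (19 + 1156)*110 = 1175*110 = 129250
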